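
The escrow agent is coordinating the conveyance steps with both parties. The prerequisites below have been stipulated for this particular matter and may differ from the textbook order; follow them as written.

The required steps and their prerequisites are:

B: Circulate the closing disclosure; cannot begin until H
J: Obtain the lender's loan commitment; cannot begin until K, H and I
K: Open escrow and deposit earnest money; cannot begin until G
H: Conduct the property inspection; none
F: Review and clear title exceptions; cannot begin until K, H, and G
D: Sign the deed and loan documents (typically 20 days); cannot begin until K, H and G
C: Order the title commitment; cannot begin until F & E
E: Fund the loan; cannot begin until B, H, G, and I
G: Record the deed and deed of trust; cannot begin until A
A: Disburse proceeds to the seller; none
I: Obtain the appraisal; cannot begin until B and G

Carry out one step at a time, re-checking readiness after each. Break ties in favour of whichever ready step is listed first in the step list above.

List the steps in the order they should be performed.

Nothing is required for H and A. H is listed earlier → H first.
B now also ready, so the ready set is {B, A}; B is listed earlier → B.
A is the only step now ready → A.
G needed A, now all done → G.
Now K and I have their prerequisites met. K is listed earlier, so K next.
F and D now also ready, so the ready set is {F, D, I}; F is listed earlier → F.
Now D and I have their prerequisites met. D is listed earlier, so D next.
I needed B and G, now all done → I.
Now J and E have their prerequisites met. J is listed earlier, so J next.
E needed B, H, G and I, now all done → E.
That leaves C as the only ready step → C.

H, B, A, G, K, F, D, I, J, E, C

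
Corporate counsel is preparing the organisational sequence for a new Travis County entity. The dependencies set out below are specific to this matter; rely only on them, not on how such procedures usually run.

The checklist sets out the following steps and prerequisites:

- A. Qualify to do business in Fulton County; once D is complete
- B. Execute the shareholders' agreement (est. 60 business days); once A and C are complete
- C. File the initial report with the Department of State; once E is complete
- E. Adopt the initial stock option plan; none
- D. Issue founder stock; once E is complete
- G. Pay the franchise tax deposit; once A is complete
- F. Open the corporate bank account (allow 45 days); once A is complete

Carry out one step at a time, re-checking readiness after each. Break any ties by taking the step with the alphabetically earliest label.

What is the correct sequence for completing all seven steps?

E has no prerequisites → E first.
Now C and D have their prerequisites met. C has the earlier label, so C next.
That leaves D as the only ready step → D.
Next only A has its prerequisites met → A.
B, F and G are all available; B has the earlier label → B.
Now F and G have their prerequisites met. F has the earlier label, so F next.
That leaves G as the only ready step → G.

E → C → D → A → B → F → G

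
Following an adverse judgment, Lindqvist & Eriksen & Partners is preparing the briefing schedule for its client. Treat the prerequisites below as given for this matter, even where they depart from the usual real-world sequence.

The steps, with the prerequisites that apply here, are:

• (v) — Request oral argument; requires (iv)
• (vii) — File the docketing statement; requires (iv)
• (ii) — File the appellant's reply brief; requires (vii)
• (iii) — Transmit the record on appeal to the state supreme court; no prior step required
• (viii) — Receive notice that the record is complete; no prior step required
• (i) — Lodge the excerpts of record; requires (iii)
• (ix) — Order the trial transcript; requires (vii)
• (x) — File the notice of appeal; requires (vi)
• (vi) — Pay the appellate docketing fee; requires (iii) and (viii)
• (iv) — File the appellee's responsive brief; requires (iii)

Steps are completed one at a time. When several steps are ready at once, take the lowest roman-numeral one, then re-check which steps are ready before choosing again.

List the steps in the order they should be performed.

(iii) (i) (iv) (v) (vii) (ii) (viii) (vi) (ix) (x)

(iii) and (viii) have no prerequisites; (iii) has the earlier label, so (iii) is first.
(i) and (iv) now also ready, so the ready set is {(i), (iv), (viii)}; (i) has the earlier label → (i).
Now (iv) and (viii) have their prerequisites met. (iv) has the earlier label, so (iv) next.
(v) and (vii) now also ready, so the ready set is {(v), (vii), (viii)}; (v) has the earlier label → (v).
(vii) and (viii) are both available; (vii) has the earlier label → (vii).
(ii) and (ix) now also ready, so the ready set is {(ii), (viii), (ix)}; (ii) has the earlier label → (ii).
Now (viii) and (ix) have their prerequisites met. (viii) has the earlier label, so (viii) next.
(vi) now also ready, so the ready set is {(vi), (ix)}; (vi) has the earlier label → (vi).
Ready: (ix) and (x). (ix) has the earlier label → (ix).
That leaves (x) as the only ready step → (x).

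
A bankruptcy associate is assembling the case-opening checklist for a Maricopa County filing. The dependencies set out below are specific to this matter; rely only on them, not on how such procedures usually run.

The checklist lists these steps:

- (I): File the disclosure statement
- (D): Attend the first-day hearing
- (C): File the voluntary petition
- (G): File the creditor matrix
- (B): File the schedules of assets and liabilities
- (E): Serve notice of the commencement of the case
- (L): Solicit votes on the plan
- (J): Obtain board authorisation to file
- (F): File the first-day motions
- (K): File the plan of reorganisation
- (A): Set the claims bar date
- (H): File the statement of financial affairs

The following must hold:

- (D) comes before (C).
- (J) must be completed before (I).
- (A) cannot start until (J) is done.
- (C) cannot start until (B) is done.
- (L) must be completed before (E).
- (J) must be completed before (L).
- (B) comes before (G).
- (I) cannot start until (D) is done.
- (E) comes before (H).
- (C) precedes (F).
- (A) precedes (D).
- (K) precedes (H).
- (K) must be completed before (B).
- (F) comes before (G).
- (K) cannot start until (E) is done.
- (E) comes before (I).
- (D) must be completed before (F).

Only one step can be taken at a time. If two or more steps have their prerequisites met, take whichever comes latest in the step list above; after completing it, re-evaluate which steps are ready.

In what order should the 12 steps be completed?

(J), (A), (L), (E), (K), (H), (B), (D), (C), (F), (G), (I)

Only (J) has no prerequisites, so it is first.
Now (A) and (L) have their prerequisites met. (A) is listed later, so (A) next.
(D) now also ready, so the ready set is {(L), (D)}; (L) is listed later → (L).
(E) and (D) are both available; (E) is listed later → (E).
(K) now also ready, so the ready set is {(K), (D)}; (K) is listed later → (K).
(H) and (B) now also ready, so the ready set is {(H), (B), (D)}; (H) is listed later → (H).
Ready: (B) and (D). (B) is listed later → (B).
(D) needed (A), now all done → (D).
Now (C) and (I) have their prerequisites met. (C) is listed later, so (C) next.
(F) now also ready, so the ready set is {(F), (I)}; (F) is listed later → (F).
(G) and (I) are both available; (G) is listed later → (G).
(I) needed (J), (E) and (D), now all done → (I).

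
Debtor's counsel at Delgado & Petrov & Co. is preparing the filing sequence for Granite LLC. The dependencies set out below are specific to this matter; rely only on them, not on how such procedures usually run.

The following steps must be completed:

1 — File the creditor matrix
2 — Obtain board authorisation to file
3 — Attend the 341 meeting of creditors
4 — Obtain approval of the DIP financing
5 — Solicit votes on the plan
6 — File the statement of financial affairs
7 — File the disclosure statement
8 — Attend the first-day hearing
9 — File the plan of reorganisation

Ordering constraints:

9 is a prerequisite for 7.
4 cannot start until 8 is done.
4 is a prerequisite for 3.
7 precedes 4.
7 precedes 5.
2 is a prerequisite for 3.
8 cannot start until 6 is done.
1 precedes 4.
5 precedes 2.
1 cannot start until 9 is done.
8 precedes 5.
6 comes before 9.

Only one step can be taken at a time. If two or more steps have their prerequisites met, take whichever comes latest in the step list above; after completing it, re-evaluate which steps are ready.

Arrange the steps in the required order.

6 9 8 7 5 2 1 4 3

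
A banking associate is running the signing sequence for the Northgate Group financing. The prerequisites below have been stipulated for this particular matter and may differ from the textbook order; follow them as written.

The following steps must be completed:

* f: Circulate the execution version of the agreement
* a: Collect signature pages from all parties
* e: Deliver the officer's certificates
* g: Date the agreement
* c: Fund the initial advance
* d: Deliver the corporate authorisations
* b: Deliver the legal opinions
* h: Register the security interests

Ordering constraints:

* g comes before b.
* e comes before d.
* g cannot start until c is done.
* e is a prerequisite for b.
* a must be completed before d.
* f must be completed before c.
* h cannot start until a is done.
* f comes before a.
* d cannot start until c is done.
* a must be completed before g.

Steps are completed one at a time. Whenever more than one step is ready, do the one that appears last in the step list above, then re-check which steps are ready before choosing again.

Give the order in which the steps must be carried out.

e, f, c, a, h, d, g, b

Nothing is required for e and f. e is listed later → e first.
That leaves f as the only ready step → f.
Now c and a have their prerequisites met. c is listed later, so c next.
a needed f, now all done → a.
Ready: h, d and g. h is listed later → h.
Ready: d and g. d is listed later → d.
g is the only step now ready → g.
That leaves b as the only ready step → b.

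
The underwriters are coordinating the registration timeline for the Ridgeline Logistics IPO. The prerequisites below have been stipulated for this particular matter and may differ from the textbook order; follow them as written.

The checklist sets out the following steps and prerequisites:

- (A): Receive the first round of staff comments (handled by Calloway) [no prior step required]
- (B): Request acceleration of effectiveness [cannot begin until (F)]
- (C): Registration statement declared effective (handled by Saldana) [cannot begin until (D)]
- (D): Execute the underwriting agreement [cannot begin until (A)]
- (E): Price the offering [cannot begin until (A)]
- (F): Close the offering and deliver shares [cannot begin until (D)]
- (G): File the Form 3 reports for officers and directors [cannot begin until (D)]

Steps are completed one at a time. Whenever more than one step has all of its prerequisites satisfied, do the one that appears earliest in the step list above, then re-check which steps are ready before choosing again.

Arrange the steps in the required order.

(A) is the only step with nothing outstanding, so it goes first.
Ready: (D) and (E). (D) is listed earlier → (D).
Ready: (C), (E), (F) and (G). (C) is listed earlier → (C).
Ready: (E), (F) and (G). (E) is listed earlier → (E).
Ready: (F) and (G). (F) is listed earlier → (F).
(B) and (G) are both available; (B) is listed earlier → (B).
(G) needed (D), now all done → (G).

(A) (D) (C) (E) (F) (B) (G)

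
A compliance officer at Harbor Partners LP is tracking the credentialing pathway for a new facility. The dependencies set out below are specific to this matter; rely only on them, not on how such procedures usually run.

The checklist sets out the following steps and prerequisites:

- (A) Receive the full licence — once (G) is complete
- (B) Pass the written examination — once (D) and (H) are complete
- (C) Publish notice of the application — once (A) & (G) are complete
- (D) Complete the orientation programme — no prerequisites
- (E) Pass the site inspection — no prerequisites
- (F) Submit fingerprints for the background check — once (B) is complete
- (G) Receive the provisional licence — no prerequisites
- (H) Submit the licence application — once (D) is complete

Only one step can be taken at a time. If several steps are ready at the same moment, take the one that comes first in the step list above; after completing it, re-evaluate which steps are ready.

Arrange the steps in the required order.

(D), (E), (G), (A), (C), (H), (B), (F)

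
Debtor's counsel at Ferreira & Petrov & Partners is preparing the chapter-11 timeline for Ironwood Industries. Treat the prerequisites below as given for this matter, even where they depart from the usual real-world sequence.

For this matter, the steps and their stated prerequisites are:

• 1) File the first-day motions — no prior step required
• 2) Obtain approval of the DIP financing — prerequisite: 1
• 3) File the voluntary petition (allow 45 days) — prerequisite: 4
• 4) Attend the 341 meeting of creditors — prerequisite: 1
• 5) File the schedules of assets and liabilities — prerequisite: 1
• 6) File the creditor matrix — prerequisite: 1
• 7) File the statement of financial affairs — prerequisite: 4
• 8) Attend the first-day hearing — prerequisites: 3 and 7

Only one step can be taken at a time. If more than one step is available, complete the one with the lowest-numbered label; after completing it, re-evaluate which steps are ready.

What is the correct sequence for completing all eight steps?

1, 2, 4, 3, 5, 6, 7, 8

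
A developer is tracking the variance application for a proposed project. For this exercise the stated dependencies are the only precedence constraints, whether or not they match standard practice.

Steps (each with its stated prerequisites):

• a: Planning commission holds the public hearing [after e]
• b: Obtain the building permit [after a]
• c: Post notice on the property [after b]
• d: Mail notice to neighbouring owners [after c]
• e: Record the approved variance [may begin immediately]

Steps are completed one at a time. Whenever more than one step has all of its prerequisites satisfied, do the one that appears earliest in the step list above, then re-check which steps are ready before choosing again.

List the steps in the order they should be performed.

e, a, b, c, d

e is the only step with nothing outstanding, so it goes first.
a needed e, now all done → a.
b is the only step now ready → b.
Next only c has its prerequisites met → c.
d needed c, now all done → d.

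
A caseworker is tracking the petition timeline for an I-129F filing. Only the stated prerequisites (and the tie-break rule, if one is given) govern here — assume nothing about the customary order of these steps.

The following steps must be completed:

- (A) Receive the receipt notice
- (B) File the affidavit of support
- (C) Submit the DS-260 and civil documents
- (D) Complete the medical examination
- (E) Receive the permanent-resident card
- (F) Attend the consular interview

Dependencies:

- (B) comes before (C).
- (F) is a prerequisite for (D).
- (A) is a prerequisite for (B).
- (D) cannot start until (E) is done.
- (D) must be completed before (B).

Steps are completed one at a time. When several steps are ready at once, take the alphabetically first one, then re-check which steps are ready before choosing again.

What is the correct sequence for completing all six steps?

(A) → (E) → (F) → (D) → (B) → (C)

Nothing is required for (A), (E) and (F). (A) has the earlier label → (A) first.
Now (E) and (F) have their prerequisites met. (E) has the earlier label, so (E) next.
Next only (F) has its prerequisites met → (F).
(D) needed (E) and (F), now all done → (D).
(B) needed (A) and (D), now all done → (B).
(C) needed (B), now all done → (C).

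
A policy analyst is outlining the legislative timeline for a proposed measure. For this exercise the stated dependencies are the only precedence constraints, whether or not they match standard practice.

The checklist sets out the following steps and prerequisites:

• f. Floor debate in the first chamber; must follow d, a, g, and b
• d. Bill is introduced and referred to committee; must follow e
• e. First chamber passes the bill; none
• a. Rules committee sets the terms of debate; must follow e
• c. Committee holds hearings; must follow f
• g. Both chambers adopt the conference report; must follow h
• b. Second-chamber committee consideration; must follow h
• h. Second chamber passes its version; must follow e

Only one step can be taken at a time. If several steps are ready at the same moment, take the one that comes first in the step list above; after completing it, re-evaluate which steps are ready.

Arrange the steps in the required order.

e d a h g b f c

Only e has no prerequisites, so it is first.
Ready: d, a and h. d is listed earlier → d.
Now a and h have their prerequisites met. a is listed earlier, so a next.
Next only h has its prerequisites met → h.
g and b are both available; g is listed earlier → g.
b is the only step now ready → b.
f needed d, a, g and b, now all done → f.
c needed f, now all done → c.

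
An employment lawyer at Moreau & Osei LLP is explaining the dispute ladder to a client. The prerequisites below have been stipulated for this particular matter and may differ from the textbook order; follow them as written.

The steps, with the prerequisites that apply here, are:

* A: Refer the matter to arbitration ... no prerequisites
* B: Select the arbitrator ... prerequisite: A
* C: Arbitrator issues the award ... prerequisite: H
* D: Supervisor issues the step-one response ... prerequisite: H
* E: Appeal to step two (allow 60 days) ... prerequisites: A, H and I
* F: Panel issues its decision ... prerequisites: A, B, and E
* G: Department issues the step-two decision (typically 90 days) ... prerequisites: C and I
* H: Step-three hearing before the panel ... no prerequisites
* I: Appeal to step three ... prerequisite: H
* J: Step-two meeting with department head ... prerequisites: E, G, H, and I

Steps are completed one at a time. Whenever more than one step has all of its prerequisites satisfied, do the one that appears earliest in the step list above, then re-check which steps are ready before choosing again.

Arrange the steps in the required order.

A, B, H, C, D, I, E, F, G, J

Nothing is required for A and H. A is listed earlier → A first.
Now B and H have their prerequisites met. B is listed earlier, so B next.
H is the only step now ready → H.
Now C, D and I have their prerequisites met. C is listed earlier, so C next.
D and I are both available; D is listed earlier → D.
I needed H, now all done → I.
E and G are both available; E is listed earlier → E.
Now F and G have their prerequisites met. F is listed earlier, so F next.
G needed C and I, now all done → G.
That leaves J as the only ready step → J.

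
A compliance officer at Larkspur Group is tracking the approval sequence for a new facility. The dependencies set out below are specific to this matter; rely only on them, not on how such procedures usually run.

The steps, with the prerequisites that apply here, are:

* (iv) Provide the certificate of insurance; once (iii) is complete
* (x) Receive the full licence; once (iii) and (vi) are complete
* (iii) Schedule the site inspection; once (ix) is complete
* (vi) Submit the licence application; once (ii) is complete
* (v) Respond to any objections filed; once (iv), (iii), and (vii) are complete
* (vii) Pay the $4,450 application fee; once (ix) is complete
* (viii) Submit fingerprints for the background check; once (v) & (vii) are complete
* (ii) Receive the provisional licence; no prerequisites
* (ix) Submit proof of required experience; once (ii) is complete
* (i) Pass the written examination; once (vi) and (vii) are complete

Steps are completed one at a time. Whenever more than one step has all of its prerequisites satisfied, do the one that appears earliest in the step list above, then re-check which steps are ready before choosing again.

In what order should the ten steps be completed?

Only (ii) has no prerequisites, so it is first.
Now (vi) and (ix) have their prerequisites met. (vi) is listed earlier, so (vi) next.
(ix) needed (ii), now all done → (ix).
Now (iii) and (vii) have their prerequisites met. (iii) is listed earlier, so (iii) next.
(iv), (x) and (vii) are all available; (iv) is listed earlier → (iv).
Now (x) and (vii) have their prerequisites met. (x) is listed earlier, so (x) next.
(vii) needed (ix), now all done → (vii).
Now (v) and (i) have their prerequisites met. (v) is listed earlier, so (v) next.
(viii) now also ready, so the ready set is {(viii), (i)}; (viii) is listed earlier → (viii).
(i) is the only step now ready → (i).

(ii) (vi) (ix) (iii) (iv) (x) (vii) (v) (viii) (i)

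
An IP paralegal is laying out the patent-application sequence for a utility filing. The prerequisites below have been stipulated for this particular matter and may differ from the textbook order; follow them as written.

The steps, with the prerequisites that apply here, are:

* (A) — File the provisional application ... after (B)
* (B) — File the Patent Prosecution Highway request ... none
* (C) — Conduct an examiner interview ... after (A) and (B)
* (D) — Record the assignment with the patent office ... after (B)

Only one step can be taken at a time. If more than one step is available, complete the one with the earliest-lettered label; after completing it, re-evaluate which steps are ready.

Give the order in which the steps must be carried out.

(B), (A), (C), (D)

Only (B) has no prerequisites, so it is first.
(A) and (D) are both available; (A) has the earlier label → (A).
(C) now also ready, so the ready set is {(C), (D)}; (C) has the earlier label → (C).
That leaves (D) as the only ready step → (D).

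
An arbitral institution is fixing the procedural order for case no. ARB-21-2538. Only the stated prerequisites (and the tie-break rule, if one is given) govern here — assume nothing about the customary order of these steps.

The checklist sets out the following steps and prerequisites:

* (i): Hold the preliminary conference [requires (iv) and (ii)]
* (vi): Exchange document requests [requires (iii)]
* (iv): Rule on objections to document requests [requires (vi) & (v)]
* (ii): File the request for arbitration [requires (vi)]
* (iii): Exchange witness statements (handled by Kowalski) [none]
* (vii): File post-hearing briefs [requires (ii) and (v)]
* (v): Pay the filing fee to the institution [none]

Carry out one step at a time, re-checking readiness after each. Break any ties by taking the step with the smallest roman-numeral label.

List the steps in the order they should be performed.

(iii) and (v) have no prerequisites; (iii) has the earlier label, so (iii) is first.
(vi) now also ready, so the ready set is {(v), (vi)}; (v) has the earlier label → (v).
(vi) needed (iii), now all done → (vi).
Now (ii) and (iv) have their prerequisites met. (ii) has the earlier label, so (ii) next.
Now (iv) and (vii) have their prerequisites met. (iv) has the earlier label, so (iv) next.
(i) and (vii) are both available; (i) has the earlier label → (i).
(vii) needed (ii) and (v), now all done → (vii).

(iii), (v), (vi), (ii), (iv), (i), (vii)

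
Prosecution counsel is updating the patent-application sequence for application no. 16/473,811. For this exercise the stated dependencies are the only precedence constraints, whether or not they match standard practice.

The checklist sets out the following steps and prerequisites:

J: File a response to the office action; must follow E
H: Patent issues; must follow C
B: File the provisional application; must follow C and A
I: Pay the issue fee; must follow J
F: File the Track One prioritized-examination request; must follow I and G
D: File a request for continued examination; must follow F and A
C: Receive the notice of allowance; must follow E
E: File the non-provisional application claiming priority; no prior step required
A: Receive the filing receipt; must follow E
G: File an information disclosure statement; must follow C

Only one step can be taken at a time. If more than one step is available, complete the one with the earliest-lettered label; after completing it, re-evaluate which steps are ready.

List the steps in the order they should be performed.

E A C B G H J I F D

E has no prerequisites → E first.
Now A, C and J have their prerequisites met. A has the earlier label, so A next.
Ready: C and J. C has the earlier label → C.
Now B, G, H and J have their prerequisites met. B has the earlier label, so B next.
G, H and J are all available; G has the earlier label → G.
H and J are both available; H has the earlier label → H.
Next only J has its prerequisites met → J.
I is the only step now ready → I.
F needed G and I, now all done → F.
D is the only step now ready → D.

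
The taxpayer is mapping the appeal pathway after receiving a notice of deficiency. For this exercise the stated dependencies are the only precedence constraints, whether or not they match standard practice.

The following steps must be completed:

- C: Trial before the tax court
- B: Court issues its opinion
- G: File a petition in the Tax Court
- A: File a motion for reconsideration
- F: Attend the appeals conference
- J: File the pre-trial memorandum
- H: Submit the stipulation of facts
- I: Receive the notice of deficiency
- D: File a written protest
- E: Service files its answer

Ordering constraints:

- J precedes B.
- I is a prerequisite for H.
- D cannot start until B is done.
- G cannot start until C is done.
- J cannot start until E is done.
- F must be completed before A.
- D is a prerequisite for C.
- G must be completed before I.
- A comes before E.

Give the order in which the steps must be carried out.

F has no prerequisites → F first.
A is the only step now ready → A.
E is the only step now ready → E.
J is the only step now ready → J.
B is the only step now ready → B.
That leaves D as the only ready step → D.
C needed D, now all done → C.
Next only G has its prerequisites met → G.
I needed G, now all done → I.
H needed I, now all done → H.

F, A, E, J, B, D, C, G, I, H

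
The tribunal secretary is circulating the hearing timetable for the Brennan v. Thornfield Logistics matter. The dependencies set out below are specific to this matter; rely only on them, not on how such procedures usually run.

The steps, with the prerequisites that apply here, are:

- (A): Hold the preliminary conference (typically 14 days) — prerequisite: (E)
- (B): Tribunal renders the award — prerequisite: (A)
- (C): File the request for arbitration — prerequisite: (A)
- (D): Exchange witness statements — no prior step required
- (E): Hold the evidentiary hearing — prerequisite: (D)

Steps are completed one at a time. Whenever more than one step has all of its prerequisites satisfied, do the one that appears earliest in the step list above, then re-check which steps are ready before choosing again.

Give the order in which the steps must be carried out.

(D) → (E) → (A) → (B) → (C)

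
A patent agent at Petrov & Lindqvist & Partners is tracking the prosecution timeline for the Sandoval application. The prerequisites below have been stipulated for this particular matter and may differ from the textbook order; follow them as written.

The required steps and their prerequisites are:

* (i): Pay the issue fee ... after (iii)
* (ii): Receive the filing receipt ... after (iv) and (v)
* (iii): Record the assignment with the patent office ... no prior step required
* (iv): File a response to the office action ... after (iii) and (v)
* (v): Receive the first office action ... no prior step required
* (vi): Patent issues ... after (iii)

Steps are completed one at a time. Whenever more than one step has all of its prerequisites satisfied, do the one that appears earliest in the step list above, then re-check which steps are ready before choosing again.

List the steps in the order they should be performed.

Nothing is required for (iii) and (v). (iii) is listed earlier → (iii) first.
(i) and (vi) now also ready, so the ready set is {(i), (v), (vi)}; (i) is listed earlier → (i).
Now (v) and (vi) have their prerequisites met. (v) is listed earlier, so (v) next.
(iv) and (vi) are both available; (iv) is listed earlier → (iv).
(ii) now also ready, so the ready set is {(ii), (vi)}; (ii) is listed earlier → (ii).
Next only (vi) has its prerequisites met → (vi).

(iii), (i), (v), (iv), (ii), (vi)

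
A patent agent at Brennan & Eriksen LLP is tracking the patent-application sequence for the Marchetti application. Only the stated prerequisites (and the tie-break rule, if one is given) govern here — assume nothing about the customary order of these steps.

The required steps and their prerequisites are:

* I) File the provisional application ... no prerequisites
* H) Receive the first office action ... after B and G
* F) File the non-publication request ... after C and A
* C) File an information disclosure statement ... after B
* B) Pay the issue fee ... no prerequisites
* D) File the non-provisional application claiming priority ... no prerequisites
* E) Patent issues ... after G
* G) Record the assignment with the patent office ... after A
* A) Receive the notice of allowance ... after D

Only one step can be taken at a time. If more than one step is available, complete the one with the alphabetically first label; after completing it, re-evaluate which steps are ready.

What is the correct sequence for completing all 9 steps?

B, C, D, A, F, G, E, H, I

Nothing is required for B, D and I. B has the earlier label → B first.
C, D and I are all available; C has the earlier label → C.
D and I are both available; D has the earlier label → D.
A now also ready, so the ready set is {A, I}; A has the earlier label → A.
F and G now also ready, so the ready set is {F, G, I}; F has the earlier label → F.
G and I are both available; G has the earlier label → G.
E and H now also ready, so the ready set is {E, H, I}; E has the earlier label → E.
Ready: H and I. H has the earlier label → H.
That leaves I as the only ready step → I.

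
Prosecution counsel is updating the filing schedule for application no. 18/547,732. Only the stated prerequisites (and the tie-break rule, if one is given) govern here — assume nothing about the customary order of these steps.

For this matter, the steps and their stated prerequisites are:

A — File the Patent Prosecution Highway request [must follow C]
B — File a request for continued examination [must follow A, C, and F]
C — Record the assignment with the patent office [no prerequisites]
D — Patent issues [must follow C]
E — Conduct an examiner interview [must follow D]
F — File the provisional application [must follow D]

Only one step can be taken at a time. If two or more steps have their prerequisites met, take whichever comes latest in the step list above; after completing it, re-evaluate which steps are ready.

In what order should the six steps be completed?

C is the only step with nothing outstanding, so it goes first.
Ready: D and A. D is listed later → D.
F and E now also ready, so the ready set is {F, E, A}; F is listed later → F.
Now E and A have their prerequisites met. E is listed later, so E next.
A is the only step now ready → A.
B needed F, C and A, now all done → B.

C, D, F, E, A, B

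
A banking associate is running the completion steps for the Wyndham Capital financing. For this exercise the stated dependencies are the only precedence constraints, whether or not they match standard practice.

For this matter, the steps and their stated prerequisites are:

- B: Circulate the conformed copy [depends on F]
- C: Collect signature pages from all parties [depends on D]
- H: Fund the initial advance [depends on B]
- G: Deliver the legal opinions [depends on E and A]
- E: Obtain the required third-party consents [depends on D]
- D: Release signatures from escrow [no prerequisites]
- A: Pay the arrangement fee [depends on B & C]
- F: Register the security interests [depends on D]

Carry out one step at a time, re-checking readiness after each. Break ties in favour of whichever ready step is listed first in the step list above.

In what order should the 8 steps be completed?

D, C, E, F, B, H, A, G

Only D has no prerequisites, so it is first.
C, E and F are all available; C is listed earlier → C.
E and F are both available; E is listed earlier → E.
F needed D, now all done → F.
That leaves B as the only ready step → B.
H and A are both available; H is listed earlier → H.
A is the only step now ready → A.
G needed E and A, now all done → G.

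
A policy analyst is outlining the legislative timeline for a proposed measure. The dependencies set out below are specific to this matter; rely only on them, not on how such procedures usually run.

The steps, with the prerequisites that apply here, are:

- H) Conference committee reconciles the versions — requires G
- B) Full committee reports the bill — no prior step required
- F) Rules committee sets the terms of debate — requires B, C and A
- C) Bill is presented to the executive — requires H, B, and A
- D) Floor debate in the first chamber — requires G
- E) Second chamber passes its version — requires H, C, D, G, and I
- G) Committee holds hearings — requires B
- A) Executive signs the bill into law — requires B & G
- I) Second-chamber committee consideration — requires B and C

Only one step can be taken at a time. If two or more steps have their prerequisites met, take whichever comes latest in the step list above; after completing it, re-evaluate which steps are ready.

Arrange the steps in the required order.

B G A D H C I E F

Only B has no prerequisites, so it is first.
G needed B, now all done → G.
Ready: A, D and H. A is listed later → A.
Ready: D and H. D is listed later → D.
H needed G, now all done → H.
C needed A, B and H, now all done → C.
Now I and F have their prerequisites met. I is listed later, so I next.
E now also ready, so the ready set is {E, F}; E is listed later → E.
F is the only step now ready → F.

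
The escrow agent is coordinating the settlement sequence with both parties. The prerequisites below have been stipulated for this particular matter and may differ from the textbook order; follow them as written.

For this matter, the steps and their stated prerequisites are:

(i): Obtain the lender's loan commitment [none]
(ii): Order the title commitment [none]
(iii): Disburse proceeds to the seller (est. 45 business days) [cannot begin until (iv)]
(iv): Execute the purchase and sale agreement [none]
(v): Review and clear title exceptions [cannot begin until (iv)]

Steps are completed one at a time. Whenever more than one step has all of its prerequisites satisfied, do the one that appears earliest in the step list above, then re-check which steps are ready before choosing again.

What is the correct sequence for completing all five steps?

(i), (ii), (iv), (iii), (v)

(i), (ii) and (iv) have no prerequisites; (i) is listed earlier, so (i) is first.
(ii) and (iv) are both available; (ii) is listed earlier → (ii).
That leaves (iv) as the only ready step → (iv).
Ready: (iii) and (v). (iii) is listed earlier → (iii).
(v) needed (iv), now all done → (v).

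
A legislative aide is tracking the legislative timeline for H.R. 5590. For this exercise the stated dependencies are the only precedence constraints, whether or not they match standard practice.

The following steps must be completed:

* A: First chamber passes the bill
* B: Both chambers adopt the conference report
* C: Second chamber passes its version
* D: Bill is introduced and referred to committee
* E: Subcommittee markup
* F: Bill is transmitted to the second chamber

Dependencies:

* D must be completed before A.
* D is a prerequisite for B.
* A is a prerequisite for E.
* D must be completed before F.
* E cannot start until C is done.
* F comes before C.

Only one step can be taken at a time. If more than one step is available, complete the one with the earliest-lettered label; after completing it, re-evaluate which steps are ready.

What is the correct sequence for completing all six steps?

D, A, B, F, C, E

D is the only step with nothing outstanding, so it goes first.
A, B and F are all available; A has the earlier label → A.
Ready: B and F. B has the earlier label → B.
Next only F has its prerequisites met → F.
C is the only step now ready → C.
That leaves E as the only ready step → E.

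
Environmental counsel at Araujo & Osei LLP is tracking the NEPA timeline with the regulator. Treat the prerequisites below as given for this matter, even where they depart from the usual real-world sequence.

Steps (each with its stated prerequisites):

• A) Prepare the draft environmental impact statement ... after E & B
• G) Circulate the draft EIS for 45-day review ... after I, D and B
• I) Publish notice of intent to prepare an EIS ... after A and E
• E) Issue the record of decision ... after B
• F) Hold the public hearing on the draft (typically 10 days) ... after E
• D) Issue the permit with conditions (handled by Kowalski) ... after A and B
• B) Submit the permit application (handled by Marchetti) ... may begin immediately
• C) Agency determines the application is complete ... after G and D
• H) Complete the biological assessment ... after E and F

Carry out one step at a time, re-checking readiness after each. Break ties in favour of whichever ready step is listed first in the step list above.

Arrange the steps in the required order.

B, E, A, I, F, D, G, C, H

Only B has no prerequisites, so it is first.
E needed B, now all done → E.
Now A and F have their prerequisites met. A is listed earlier, so A next.
Ready: I, F and D. I is listed earlier → I.
F and D are both available; F is listed earlier → F.
Ready: D and H. D is listed earlier → D.
G and H are both available; G is listed earlier → G.
C and H are both available; C is listed earlier → C.
H is the only step now ready → H.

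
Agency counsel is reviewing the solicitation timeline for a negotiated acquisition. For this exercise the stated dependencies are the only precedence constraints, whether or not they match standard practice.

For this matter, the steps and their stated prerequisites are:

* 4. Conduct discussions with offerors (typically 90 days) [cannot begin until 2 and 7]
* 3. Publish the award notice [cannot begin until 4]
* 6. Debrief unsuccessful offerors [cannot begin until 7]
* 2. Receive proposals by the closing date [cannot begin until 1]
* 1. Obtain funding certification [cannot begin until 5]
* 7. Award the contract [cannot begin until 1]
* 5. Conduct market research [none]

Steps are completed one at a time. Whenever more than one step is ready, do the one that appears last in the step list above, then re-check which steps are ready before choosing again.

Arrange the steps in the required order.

5 1 7 2 6 4 3

5 has no prerequisites → 5 first.
That leaves 1 as the only ready step → 1.
Ready: 7 and 2. 7 is listed later → 7.
Ready: 2 and 6. 2 is listed later → 2.
4 now also ready, so the ready set is {6, 4}; 6 is listed later → 6.
4 needed 7 and 2, now all done → 4.
3 needed 4, now all done → 3.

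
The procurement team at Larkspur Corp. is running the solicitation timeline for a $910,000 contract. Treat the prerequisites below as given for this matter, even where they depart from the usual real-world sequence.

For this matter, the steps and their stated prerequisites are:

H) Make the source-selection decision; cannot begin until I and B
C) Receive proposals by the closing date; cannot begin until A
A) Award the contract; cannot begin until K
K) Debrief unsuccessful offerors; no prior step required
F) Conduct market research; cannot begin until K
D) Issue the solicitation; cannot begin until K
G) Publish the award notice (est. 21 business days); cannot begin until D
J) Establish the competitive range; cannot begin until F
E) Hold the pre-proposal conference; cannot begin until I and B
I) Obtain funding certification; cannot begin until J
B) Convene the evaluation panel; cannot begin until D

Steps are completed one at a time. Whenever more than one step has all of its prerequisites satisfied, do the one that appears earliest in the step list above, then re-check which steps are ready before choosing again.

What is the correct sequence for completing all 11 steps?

K is the only step with nothing outstanding, so it goes first.
A, F and D are all available; A is listed earlier → A.
C, F and D are all available; C is listed earlier → C.
Ready: F and D. F is listed earlier → F.
J now also ready, so the ready set is {D, J}; D is listed earlier → D.
G and B now also ready, so the ready set is {G, J, B}; G is listed earlier → G.
Now J and B have their prerequisites met. J is listed earlier, so J next.
I now also ready, so the ready set is {I, B}; I is listed earlier → I.
Next only B has its prerequisites met → B.
H and E are both available; H is listed earlier → H.
That leaves E as the only ready step → E.

K → A → C → F → D → G → J → I → B → H → E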